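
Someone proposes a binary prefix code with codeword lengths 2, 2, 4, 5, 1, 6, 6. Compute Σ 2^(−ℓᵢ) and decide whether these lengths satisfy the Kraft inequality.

With common denominator 2^6 = 64: Σ 2^(−ℓᵢ) = 16/64 + 16/64 + 4/64 + 2/64 + 32/64 + 1/64 + 1/64 = 72/64 = 1.125.
Kraft's inequality requires Σ ≤ 1; here Σ = 1.125 > 1, so no such prefix code exists.

1.125; no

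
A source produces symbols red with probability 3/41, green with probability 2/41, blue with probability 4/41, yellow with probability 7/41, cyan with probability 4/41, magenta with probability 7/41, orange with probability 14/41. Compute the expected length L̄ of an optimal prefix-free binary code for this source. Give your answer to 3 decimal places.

Repeatedly combine the two least-probable nodes; the expected code length is the sum of the merged weights.
merge 2/41 + 3/41 → 5/41
merge 4/41 + 4/41 → 8/41
merge 5/41 + 7/41 → 12/41
merge 7/41 + 8/41 → 15/41
merge 12/41 + 14/41 → 26/41
merge 15/41 + 26/41 → 1
L = 5/41 + 8/41 + 12/41 + 15/41 + 26/41 + 1 = 107/41 ≈ 2.610 bits/symbol.

2.610 bits/symbol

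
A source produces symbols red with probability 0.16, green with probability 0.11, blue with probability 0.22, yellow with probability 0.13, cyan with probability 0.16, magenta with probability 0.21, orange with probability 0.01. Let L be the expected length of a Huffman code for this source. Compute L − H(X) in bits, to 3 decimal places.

Entropy H = −Σ p log₂ p ≈ 2.5988 bits.
Huffman merges: 1/100+11/100→3/25; 3/25+13/100→1/4; 4/25+4/25→8/25; 21/100+11/50→43/100; 1/4+8/25→57/100; 43/100+57/100→1. L = 269/100 ≈ 2.6900.
L − H = 2.6900 − 2.5988 = 0.091 bits.

0.091 bits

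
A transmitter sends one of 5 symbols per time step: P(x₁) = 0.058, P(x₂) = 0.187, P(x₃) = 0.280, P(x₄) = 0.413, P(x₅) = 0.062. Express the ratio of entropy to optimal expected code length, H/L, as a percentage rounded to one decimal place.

98.3%

Entropy H = −Σ p log₂ p ≈ 1.9804 bits.
Huffman merges: 29/500+31/500→3/25; 3/25+187/1000→307/1000; 7/25+307/1000→587/1000; 413/1000+587/1000→1. L = 1007/500 ≈ 2.0140.
Efficiency = H/L = 1.9804/2.0140 = 98.3%.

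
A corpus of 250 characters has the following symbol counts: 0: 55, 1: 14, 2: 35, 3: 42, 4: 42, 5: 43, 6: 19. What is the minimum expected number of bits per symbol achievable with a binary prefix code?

2.74 bits/symbol

Probabilities are the counts divided by 250.
Repeatedly combine the two least-probable nodes; the expected code length is the sum of the merged weights.
merge 7/125 + 19/250 → 33/250
merge 33/250 + 7/50 → 34/125
merge 21/125 + 21/125 → 42/125
merge 43/250 + 11/50 → 49/125
merge 34/125 + 42/125 → 76/125
merge 49/125 + 76/125 → 1
L = 33/250 + 34/125 + 42/125 + 49/125 + 76/125 + 1 = 137/50 = 2.74 bits/symbol.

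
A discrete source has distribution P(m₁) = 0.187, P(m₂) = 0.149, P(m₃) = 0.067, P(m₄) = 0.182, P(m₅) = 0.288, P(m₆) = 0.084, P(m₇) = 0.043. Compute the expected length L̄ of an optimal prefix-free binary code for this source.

2.635 bits/symbol

Repeatedly combine the two least-probable nodes; the expected code length is the sum of the merged weights.
merge 43/1000 + 67/1000 → 11/100
merge 21/250 + 11/100 → 97/500
merge 149/1000 + 91/500 → 331/1000
merge 187/1000 + 97/500 → 381/1000
merge 36/125 + 331/1000 → 619/1000
merge 381/1000 + 619/1000 → 1
L = 11/100 + 97/500 + 331/1000 + 381/1000 + 619/1000 + 1 = 527/200 = 2.635 bits/symbol.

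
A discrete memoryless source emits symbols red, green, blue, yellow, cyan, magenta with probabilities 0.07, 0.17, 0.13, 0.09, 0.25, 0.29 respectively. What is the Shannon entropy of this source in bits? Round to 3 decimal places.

H = −Σ pᵢ log₂ pᵢ.
−0.07·log₂(0.07) = 0.2686
−0.17·log₂(0.17) = 0.4346
−0.13·log₂(0.13) = 0.3826
−0.09·log₂(0.09) = 0.3127
−0.25·log₂(0.25) = 0.5000
−0.29·log₂(0.29) = 0.5179
Sum ≈ 2.4163 → 2.416 bits.

2.416 bits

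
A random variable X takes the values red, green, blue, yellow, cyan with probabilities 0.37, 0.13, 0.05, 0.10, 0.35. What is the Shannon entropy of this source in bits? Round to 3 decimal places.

H = −Σ pᵢ log₂ pᵢ.
−0.37·log₂(0.37) = 0.5307
−0.13·log₂(0.13) = 0.3826
−0.05·log₂(0.05) = 0.2161
−0.10·log₂(0.10) = 0.3322
−0.35·log₂(0.35) = 0.5301
Sum ≈ 1.9918 → 1.992 bits.

1.992 bits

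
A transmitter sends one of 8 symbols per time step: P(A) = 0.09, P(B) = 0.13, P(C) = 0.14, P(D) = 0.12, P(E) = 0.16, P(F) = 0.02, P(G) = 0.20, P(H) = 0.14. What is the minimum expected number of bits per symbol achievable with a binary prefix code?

Repeatedly combine the two least-probable nodes; the expected code length is the sum of the merged weights.
merge 1/50 + 9/100 → 11/100
merge 11/100 + 3/25 → 23/100
merge 13/100 + 7/50 → 27/100
merge 7/50 + 4/25 → 3/10
merge 1/5 + 23/100 → 43/100
merge 27/100 + 3/10 → 57/100
merge 43/100 + 57/100 → 1
L = 11/100 + 23/100 + 27/100 + 3/10 + 43/100 + 57/100 + 1 = 291/100 = 2.91 bits/symbol.

2.91 bits/symbol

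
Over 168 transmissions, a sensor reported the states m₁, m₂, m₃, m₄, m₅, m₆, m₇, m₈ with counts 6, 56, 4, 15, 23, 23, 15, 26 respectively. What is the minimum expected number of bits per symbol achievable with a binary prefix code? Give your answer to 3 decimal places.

Probabilities are the counts divided by 168.
Repeatedly combine the two least-probable nodes; the expected code length is the sum of the merged weights.
merge 1/42 + 1/28 → 5/84
merge 5/84 + 5/56 → 25/168
merge 5/56 + 23/168 → 19/84
merge 23/168 + 25/168 → 2/7
merge 13/84 + 19/84 → 8/21
merge 2/7 + 1/3 → 13/21
merge 8/21 + 13/21 → 1
L = 5/84 + 25/168 + 19/84 + 2/7 + 8/21 + 13/21 + 1 = 457/168 ≈ 2.720 bits/symbol.

2.720 bits/symbol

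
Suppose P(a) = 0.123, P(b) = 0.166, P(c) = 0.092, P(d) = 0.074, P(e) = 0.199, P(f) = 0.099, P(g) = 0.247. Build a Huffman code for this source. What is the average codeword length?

Repeatedly combine the two least-probable nodes; the expected code length is the sum of the merged weights.
merge 37/500 + 23/250 → 83/500
merge 99/1000 + 123/1000 → 111/500
merge 83/500 + 83/500 → 83/250
merge 199/1000 + 111/500 → 421/1000
merge 247/1000 + 83/250 → 579/1000
merge 421/1000 + 579/1000 → 1
L = 83/500 + 111/500 + 83/250 + 421/1000 + 579/1000 + 1 = 68/25 = 2.72 bits/symbol.

2.72 bits/symbol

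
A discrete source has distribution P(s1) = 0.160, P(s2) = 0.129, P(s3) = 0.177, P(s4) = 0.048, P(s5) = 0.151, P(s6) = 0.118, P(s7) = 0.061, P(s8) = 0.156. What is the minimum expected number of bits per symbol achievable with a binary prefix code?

2.932 bits/symbol

Repeatedly combine the two least-probable nodes; the expected code length is the sum of the merged weights.
merge 6/125 + 61/1000 → 109/1000
merge 109/1000 + 59/500 → 227/1000
merge 129/1000 + 151/1000 → 7/25
merge 39/250 + 4/25 → 79/250
merge 177/1000 + 227/1000 → 101/250
merge 7/25 + 79/250 → 149/250
merge 101/250 + 149/250 → 1
L = 109/1000 + 227/1000 + 7/25 + 79/250 + 101/250 + 149/250 + 1 = 733/250 = 2.932 bits/symbol.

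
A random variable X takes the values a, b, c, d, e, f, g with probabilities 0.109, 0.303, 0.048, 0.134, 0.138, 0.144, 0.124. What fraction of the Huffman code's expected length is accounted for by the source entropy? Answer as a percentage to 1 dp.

Entropy H = −Σ p log₂ p ≈ 2.6397 bits.
Huffman merges: 6/125+109/1000→157/1000; 31/250+67/500→129/500; 69/500+18/125→141/500; 157/1000+129/500→83/200; 141/500+303/1000→117/200; 83/200+117/200→1. L = 2697/1000 ≈ 2.6970.
Efficiency = H/L = 2.6397/2.6970 = 97.9%.

97.9%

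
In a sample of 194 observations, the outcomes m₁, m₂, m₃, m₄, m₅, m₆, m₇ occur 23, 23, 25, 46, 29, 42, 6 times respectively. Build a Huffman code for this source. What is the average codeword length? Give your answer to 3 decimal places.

2.696 bits/symbol

Probabilities are the counts divided by 194.
Repeatedly combine the two least-probable nodes; the expected code length is the sum of the merged weights.
merge 3/97 + 23/194 → 29/194
merge 23/194 + 25/194 → 24/97
merge 29/194 + 29/194 → 29/97
merge 21/97 + 23/97 → 44/97
merge 24/97 + 29/97 → 53/97
merge 44/97 + 53/97 → 1
L = 29/194 + 24/97 + 29/97 + 44/97 + 53/97 + 1 = 523/194 ≈ 2.696 bits/symbol.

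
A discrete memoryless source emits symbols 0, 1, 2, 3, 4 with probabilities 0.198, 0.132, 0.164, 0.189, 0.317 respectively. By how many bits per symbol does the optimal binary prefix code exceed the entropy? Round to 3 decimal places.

Entropy H = −Σ p log₂ p ≈ 2.2557 bits.
Huffman merges: 33/250+41/250→37/125; 189/1000+99/500→387/1000; 37/125+317/1000→613/1000; 387/1000+613/1000→1. L = 287/125 ≈ 2.2960.
L − H = 2.2960 − 2.2557 = 0.040 bits.

0.040 bits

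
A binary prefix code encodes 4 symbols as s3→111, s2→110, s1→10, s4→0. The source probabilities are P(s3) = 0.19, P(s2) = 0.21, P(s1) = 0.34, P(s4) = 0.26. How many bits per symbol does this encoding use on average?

2.14 bits/symbol

L̄ = Σ pᵢ·ℓᵢ = 0.19·3 + 0.21·3 + 0.34·2 + 0.26·1 = 2.14 bits/symbol.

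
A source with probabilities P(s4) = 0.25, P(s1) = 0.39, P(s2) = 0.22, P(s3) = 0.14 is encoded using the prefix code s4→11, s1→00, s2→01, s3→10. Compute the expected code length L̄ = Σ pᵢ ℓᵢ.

L̄ = Σ pᵢ·ℓᵢ = 0.25·2 + 0.39·2 + 0.22·2 + 0.14·2 = 2 bits/symbol.

2 bits/symbol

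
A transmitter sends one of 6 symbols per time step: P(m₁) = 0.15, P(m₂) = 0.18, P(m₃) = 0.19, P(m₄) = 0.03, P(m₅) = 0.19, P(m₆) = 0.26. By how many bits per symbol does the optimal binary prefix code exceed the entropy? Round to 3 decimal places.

0.117 bits

Entropy H = −Σ p log₂ p ≈ 2.4234 bits.
Huffman merges: 3/100+3/20→9/50; 9/50+9/50→9/25; 19/100+19/100→19/50; 13/50+9/25→31/50; 19/50+31/50→1. L = 127/50 ≈ 2.5400.
L − H = 2.5400 − 2.4234 = 0.117 bits.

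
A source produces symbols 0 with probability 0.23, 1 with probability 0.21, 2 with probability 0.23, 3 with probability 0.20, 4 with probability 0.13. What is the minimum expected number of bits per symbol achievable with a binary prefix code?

Repeatedly combine the two least-probable nodes; the expected code length is the sum of the merged weights.
merge 13/100 + 1/5 → 33/100
merge 21/100 + 23/100 → 11/25
merge 23/100 + 33/100 → 14/25
merge 11/25 + 14/25 → 1
L = 33/100 + 11/25 + 14/25 + 1 = 233/100 = 2.33 bits/symbol.

2.33 bits/symbol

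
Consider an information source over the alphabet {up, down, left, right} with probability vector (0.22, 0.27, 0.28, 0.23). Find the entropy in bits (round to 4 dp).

1.9925 bits

H = −Σ pᵢ log₂ pᵢ.
−0.22·log₂(0.22) = 0.4806
−0.27·log₂(0.27) = 0.5100
−0.28·log₂(0.28) = 0.5142
−0.23·log₂(0.23) = 0.4877
Sum ≈ 1.9925 → 1.9925 bits.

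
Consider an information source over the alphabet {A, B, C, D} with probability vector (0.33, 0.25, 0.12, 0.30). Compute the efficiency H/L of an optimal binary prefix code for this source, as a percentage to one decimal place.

95.8%

Entropy H = −Σ p log₂ p ≈ 1.9160 bits.
Huffman merges: 3/25+1/4→37/100; 3/10+33/100→63/100; 37/100+63/100→1. L = 2 ≈ 2.0000.
Efficiency = H/L = 1.9160/2.0000 = 95.8%.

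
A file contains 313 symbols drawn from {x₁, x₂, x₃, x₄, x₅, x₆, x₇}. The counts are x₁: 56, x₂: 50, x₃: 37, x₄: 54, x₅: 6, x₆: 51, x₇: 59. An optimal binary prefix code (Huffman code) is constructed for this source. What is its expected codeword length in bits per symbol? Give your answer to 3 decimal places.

2.770 bits/symbol

Probabilities are the counts divided by 313.
Repeatedly combine the two least-probable nodes; the expected code length is the sum of the merged weights.
merge 6/313 + 37/313 → 43/313
merge 43/313 + 50/313 → 93/313
merge 51/313 + 54/313 → 105/313
merge 56/313 + 59/313 → 115/313
merge 93/313 + 105/313 → 198/313
merge 115/313 + 198/313 → 1
L = 43/313 + 93/313 + 105/313 + 115/313 + 198/313 + 1 = 867/313 ≈ 2.770 bits/symbol.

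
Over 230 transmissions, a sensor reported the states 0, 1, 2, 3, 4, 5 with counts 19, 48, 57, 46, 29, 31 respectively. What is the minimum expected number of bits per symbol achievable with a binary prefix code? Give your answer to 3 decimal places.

Probabilities are the counts divided by 230.
Repeatedly combine the two least-probable nodes; the expected code length is the sum of the merged weights.
merge 19/230 + 29/230 → 24/115
merge 31/230 + 1/5 → 77/230
merge 24/115 + 24/115 → 48/115
merge 57/230 + 77/230 → 67/115
merge 48/115 + 67/115 → 1
L = 24/115 + 77/230 + 48/115 + 67/115 + 1 = 117/46 ≈ 2.543 bits/symbol.

2.543 bits/symbol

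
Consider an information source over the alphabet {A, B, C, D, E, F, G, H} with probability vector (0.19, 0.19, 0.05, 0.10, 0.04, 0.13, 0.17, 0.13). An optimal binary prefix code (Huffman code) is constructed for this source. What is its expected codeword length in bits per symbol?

2.9 bits/symbol

Repeatedly combine the two least-probable nodes; the expected code length is the sum of the merged weights.
merge 1/25 + 1/20 → 9/100
merge 9/100 + 1/10 → 19/100
merge 13/100 + 13/100 → 13/50
merge 17/100 + 19/100 → 9/25
merge 19/100 + 19/100 → 19/50
merge 13/50 + 9/25 → 31/50
merge 19/50 + 31/50 → 1
L = 9/100 + 19/100 + 13/50 + 9/25 + 19/50 + 31/50 + 1 = 29/10 = 2.9 bits/symbol.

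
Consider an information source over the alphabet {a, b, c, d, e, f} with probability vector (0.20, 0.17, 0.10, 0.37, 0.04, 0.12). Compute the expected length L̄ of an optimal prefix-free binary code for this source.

Repeatedly combine the two least-probable nodes; the expected code length is the sum of the merged weights.
merge 1/25 + 1/10 → 7/50
merge 3/25 + 7/50 → 13/50
merge 17/100 + 1/5 → 37/100
merge 13/50 + 37/100 → 63/100
merge 37/100 + 63/100 → 1
L = 7/50 + 13/50 + 37/100 + 63/100 + 1 = 12/5 = 2.4 bits/symbol.

2.4 bits/symbol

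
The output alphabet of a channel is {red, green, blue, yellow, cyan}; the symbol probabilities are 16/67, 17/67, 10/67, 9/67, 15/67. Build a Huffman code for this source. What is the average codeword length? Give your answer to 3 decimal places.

2.284 bits/symbol

Repeatedly combine the two least-probable nodes; the expected code length is the sum of the merged weights.
merge 9/67 + 10/67 → 19/67
merge 15/67 + 16/67 → 31/67
merge 17/67 + 19/67 → 36/67
merge 31/67 + 36/67 → 1
L = 19/67 + 31/67 + 36/67 + 1 = 153/67 ≈ 2.284 bits/symbol.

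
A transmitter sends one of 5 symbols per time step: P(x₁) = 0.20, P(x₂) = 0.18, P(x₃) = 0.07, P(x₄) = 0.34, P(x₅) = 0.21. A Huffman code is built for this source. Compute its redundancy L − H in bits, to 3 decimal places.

0.070 bits

Entropy H = −Σ p log₂ p ≈ 2.1802 bits.
Huffman merges: 7/100+9/50→1/4; 1/5+21/100→41/100; 1/4+17/50→59/100; 41/100+59/100→1. L = 9/4 ≈ 2.2500.
L − H = 2.2500 − 2.1802 = 0.070 bits.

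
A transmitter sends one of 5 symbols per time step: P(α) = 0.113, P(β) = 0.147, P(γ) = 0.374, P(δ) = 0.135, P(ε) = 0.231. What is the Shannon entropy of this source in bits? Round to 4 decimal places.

2.1711 bits

H = −Σ pᵢ log₂ pᵢ.
−0.113·log₂(0.113) = 0.3555
−0.147·log₂(0.147) = 0.4066
−0.374·log₂(0.374) = 0.5307
−0.135·log₂(0.135) = 0.3900
−0.231·log₂(0.231) = 0.4883
Sum ≈ 2.1711 → 2.1711 bits.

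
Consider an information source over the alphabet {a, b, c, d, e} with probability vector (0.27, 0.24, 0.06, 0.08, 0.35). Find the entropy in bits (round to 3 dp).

H = −Σ pᵢ log₂ pᵢ.
−0.27·log₂(0.27) = 0.5100
−0.24·log₂(0.24) = 0.4941
−0.06·log₂(0.06) = 0.2435
−0.08·log₂(0.08) = 0.2915
−0.35·log₂(0.35) = 0.5301
Sum ≈ 2.0693 → 2.069 bits.

2.069 bits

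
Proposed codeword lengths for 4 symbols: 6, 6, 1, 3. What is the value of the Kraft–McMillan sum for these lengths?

With common denominator 2^6 = 64: Σ 2^(−ℓᵢ) = 1/64 + 1/64 + 32/64 + 8/64 = 42/64 = 0.65625.

0.65625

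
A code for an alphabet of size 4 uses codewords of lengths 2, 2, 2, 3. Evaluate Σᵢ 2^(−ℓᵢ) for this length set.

With common denominator 2^3 = 8: Σ 2^(−ℓᵢ) = 2/8 + 2/8 + 2/8 + 1/8 = 7/8 = 0.875.

0.875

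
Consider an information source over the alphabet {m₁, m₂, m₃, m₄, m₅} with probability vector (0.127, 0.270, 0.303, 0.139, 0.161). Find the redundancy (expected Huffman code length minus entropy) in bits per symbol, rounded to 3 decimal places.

Entropy H = −Σ p log₂ p ≈ 2.2300 bits.
Huffman merges: 127/1000+139/1000→133/500; 161/1000+133/500→427/1000; 27/100+303/1000→573/1000; 427/1000+573/1000→1. L = 1133/500 ≈ 2.2660.
L − H = 2.2660 − 2.2300 = 0.036 bits.

0.036 bits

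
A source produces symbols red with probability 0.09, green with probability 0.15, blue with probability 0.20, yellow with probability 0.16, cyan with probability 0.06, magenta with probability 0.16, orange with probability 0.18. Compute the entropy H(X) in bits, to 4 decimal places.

2.7225 bits

H = −Σ pᵢ log₂ pᵢ.
−0.09·log₂(0.09) = 0.3127
−0.15·log₂(0.15) = 0.4105
−0.20·log₂(0.20) = 0.4644
−0.16·log₂(0.16) = 0.4230
−0.06·log₂(0.06) = 0.2435
−0.16·log₂(0.16) = 0.4230
−0.18·log₂(0.18) = 0.4453
Sum ≈ 2.7225 → 2.7225 bits.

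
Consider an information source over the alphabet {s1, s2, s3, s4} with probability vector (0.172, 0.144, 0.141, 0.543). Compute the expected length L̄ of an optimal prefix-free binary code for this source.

1.742 bits/symbol

Repeatedly combine the two least-probable nodes; the expected code length is the sum of the merged weights.
merge 141/1000 + 18/125 → 57/200
merge 43/250 + 57/200 → 457/1000
merge 457/1000 + 543/1000 → 1
L = 57/200 + 457/1000 + 1 = 871/500 = 1.742 bits/symbol.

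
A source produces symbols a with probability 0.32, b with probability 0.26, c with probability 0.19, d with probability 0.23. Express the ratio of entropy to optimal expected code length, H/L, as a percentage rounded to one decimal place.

Entropy H = −Σ p log₂ p ≈ 1.9742 bits.
Huffman merges: 19/100+23/100→21/50; 13/50+8/25→29/50; 21/50+29/50→1. L = 2 ≈ 2.0000.
Efficiency = H/L = 1.9742/2.0000 = 98.7%.

98.7%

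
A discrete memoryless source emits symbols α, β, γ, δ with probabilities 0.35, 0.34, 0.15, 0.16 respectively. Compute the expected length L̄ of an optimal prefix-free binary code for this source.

1.96 bits/symbol

Repeatedly combine the two least-probable nodes; the expected code length is the sum of the merged weights.
merge 3/20 + 4/25 → 31/100
merge 31/100 + 17/50 → 13/20
merge 7/20 + 13/20 → 1
L = 31/100 + 13/20 + 1 = 49/25 = 1.96 bits/symbol.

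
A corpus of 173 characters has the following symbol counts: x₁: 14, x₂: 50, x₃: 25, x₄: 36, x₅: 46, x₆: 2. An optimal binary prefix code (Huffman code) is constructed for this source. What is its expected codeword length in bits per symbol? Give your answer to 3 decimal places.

2.329 bits/symbol

Probabilities are the counts divided by 173.
Repeatedly combine the two least-probable nodes; the expected code length is the sum of the merged weights.
merge 2/173 + 14/173 → 16/173
merge 16/173 + 25/173 → 41/173
merge 36/173 + 41/173 → 77/173
merge 46/173 + 50/173 → 96/173
merge 77/173 + 96/173 → 1
L = 16/173 + 41/173 + 77/173 + 96/173 + 1 = 403/173 ≈ 2.329 bits/symbol.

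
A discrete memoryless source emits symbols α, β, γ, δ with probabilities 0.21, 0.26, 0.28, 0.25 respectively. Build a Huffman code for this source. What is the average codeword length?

Repeatedly combine the two least-probable nodes; the expected code length is the sum of the merged weights.
merge 21/100 + 1/4 → 23/50
merge 13/50 + 7/25 → 27/50
merge 23/50 + 27/50 → 1
L = 23/50 + 27/50 + 1 = 2 bits/symbol.

2 bits/symbol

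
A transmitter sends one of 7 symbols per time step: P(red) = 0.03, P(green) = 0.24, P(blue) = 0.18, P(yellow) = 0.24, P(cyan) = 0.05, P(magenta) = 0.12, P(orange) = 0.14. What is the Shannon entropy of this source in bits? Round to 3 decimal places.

2.566 bits

H = −Σ pᵢ log₂ pᵢ.
−0.03·log₂(0.03) = 0.1518
−0.24·log₂(0.24) = 0.4941
−0.18·log₂(0.18) = 0.4453
−0.24·log₂(0.24) = 0.4941
−0.05·log₂(0.05) = 0.2161
−0.12·log₂(0.12) = 0.3671
−0.14·log₂(0.14) = 0.3971
Sum ≈ 2.5656 → 2.566 bits.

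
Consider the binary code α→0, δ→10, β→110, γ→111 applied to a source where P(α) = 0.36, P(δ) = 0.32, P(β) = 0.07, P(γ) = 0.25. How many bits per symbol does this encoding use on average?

L̄ = Σ pᵢ·ℓᵢ = 0.36·1 + 0.32·2 + 0.07·3 + 0.25·3 = 1.96 bits/symbol.

1.96 bits/symbol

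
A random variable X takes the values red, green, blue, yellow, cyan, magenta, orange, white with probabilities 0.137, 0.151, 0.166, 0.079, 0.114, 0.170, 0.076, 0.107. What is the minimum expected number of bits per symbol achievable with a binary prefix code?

Repeatedly combine the two least-probable nodes; the expected code length is the sum of the merged weights.
merge 19/250 + 79/1000 → 31/200
merge 107/1000 + 57/500 → 221/1000
merge 137/1000 + 151/1000 → 36/125
merge 31/200 + 83/500 → 321/1000
merge 17/100 + 221/1000 → 391/1000
merge 36/125 + 321/1000 → 609/1000
merge 391/1000 + 609/1000 → 1
L = 31/200 + 221/1000 + 36/125 + 321/1000 + 391/1000 + 609/1000 + 1 = 597/200 = 2.985 bits/symbol.

2.985 bits/symbol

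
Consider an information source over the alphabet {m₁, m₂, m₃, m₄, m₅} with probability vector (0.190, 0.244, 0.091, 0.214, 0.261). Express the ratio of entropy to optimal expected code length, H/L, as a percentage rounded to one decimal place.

Entropy H = −Σ p log₂ p ≈ 2.2482 bits.
Huffman merges: 91/1000+19/100→281/1000; 107/500+61/250→229/500; 261/1000+281/1000→271/500; 229/500+271/500→1. L = 2281/1000 ≈ 2.2810.
Efficiency = H/L = 2.2482/2.2810 = 98.6%.

98.6%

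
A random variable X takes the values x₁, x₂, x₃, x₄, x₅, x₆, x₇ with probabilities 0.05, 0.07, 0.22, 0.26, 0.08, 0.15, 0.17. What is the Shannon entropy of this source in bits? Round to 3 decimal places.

H = −Σ pᵢ log₂ pᵢ.
−0.05·log₂(0.05) = 0.2161
−0.07·log₂(0.07) = 0.2686
−0.22·log₂(0.22) = 0.4806
−0.26·log₂(0.26) = 0.5053
−0.08·log₂(0.08) = 0.2915
−0.15·log₂(0.15) = 0.4105
−0.17·log₂(0.17) = 0.4346
Sum ≈ 2.6072 → 2.607 bits.

2.607 bits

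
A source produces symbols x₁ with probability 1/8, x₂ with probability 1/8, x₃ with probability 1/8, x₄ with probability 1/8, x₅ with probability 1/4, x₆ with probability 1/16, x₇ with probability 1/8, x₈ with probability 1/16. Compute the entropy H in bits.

Each probability is a power of 1/2, so log₂(1/p) is an integer.
H = Σ p·log₂(1/p) = 1/8·3 + 1/8·3 + 1/8·3 + 1/8·3 + 1/4·2 + 1/16·4 + 1/8·3 + 1/16·4 = 2.875 bits.

2.875 bits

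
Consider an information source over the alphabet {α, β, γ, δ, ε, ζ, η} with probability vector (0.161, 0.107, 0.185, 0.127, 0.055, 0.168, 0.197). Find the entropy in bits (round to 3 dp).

2.722 bits

H = −Σ pᵢ log₂ pᵢ.
−0.161·log₂(0.161) = 0.4242
−0.107·log₂(0.107) = 0.3450
−0.185·log₂(0.185) = 0.4504
−0.127·log₂(0.127) = 0.3781
−0.055·log₂(0.055) = 0.2301
−0.168·log₂(0.168) = 0.4323
−0.197·log₂(0.197) = 0.4617
Sum ≈ 2.7219 → 2.722 bits.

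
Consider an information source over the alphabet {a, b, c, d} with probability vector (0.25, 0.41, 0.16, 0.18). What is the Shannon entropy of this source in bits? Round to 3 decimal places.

H = −Σ pᵢ log₂ pᵢ.
−0.25·log₂(0.25) = 0.5000
−0.41·log₂(0.41) = 0.5274
−0.16·log₂(0.16) = 0.4230
−0.18·log₂(0.18) = 0.4453
Sum ≈ 1.8957 → 1.896 bits.

1.896 bits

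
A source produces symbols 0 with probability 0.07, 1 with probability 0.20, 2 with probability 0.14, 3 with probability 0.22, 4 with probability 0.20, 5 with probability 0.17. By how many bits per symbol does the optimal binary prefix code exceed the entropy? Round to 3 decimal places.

0.070 bits

Entropy H = −Σ p log₂ p ≈ 2.5096 bits.
Huffman merges: 7/100+7/50→21/100; 17/100+1/5→37/100; 1/5+21/100→41/100; 11/50+37/100→59/100; 41/100+59/100→1. L = 129/50 ≈ 2.5800.
L − H = 2.5800 − 2.5096 = 0.070 bits.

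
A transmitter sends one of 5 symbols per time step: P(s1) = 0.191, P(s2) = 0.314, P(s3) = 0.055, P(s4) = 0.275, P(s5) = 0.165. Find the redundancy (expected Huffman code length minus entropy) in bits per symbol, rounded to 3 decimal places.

Entropy H = −Σ p log₂ p ≈ 2.1522 bits.
Huffman merges: 11/200+33/200→11/50; 191/1000+11/50→411/1000; 11/40+157/500→589/1000; 411/1000+589/1000→1. L = 111/50 ≈ 2.2200.
L − H = 2.2200 − 2.1522 = 0.068 bits.

0.068 bits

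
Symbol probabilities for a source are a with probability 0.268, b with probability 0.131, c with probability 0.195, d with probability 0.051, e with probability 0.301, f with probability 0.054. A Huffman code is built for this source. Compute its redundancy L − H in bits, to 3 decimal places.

0.020 bits

Entropy H = −Σ p log₂ p ≈ 2.3209 bits.
Huffman merges: 51/1000+27/500→21/200; 21/200+131/1000→59/250; 39/200+59/250→431/1000; 67/250+301/1000→569/1000; 431/1000+569/1000→1. L = 2341/1000 ≈ 2.3410.
L − H = 2.3410 − 2.3209 = 0.020 bits.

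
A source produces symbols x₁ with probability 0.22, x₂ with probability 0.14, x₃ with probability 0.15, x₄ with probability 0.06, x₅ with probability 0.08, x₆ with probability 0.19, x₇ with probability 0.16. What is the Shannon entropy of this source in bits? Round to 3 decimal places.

H = −Σ pᵢ log₂ pᵢ.
−0.22·log₂(0.22) = 0.4806
−0.14·log₂(0.14) = 0.3971
−0.15·log₂(0.15) = 0.4105
−0.06·log₂(0.06) = 0.2435
−0.08·log₂(0.08) = 0.2915
−0.19·log₂(0.19) = 0.4552
−0.16·log₂(0.16) = 0.4230
Sum ≈ 2.7015 → 2.702 bits.

2.702 bits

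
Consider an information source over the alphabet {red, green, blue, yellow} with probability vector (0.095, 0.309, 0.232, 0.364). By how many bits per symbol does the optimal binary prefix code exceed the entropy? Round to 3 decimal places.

0.097 bits

Entropy H = −Σ p log₂ p ≈ 1.8659 bits.
Huffman merges: 19/200+29/125→327/1000; 309/1000+327/1000→159/250; 91/250+159/250→1. L = 1963/1000 ≈ 1.9630.
L − H = 1.9630 − 1.8659 = 0.097 bits.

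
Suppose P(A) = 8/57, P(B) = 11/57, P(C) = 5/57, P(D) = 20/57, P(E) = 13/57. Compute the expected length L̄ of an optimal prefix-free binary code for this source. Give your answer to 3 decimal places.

2.228 bits/symbol

Repeatedly combine the two least-probable nodes; the expected code length is the sum of the merged weights.
merge 5/57 + 8/57 → 13/57
merge 11/57 + 13/57 → 8/19
merge 13/57 + 20/57 → 11/19
merge 8/19 + 11/19 → 1
L = 13/57 + 8/19 + 11/19 + 1 = 127/57 ≈ 2.228 bits/symbol.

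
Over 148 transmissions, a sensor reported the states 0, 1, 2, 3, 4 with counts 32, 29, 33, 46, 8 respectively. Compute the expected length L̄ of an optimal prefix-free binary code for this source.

Probabilities are the counts divided by 148.
Repeatedly combine the two least-probable nodes; the expected code length is the sum of the merged weights.
merge 2/37 + 29/148 → 1/4
merge 8/37 + 33/148 → 65/148
merge 1/4 + 23/74 → 83/148
merge 65/148 + 83/148 → 1
L = 1/4 + 65/148 + 83/148 + 1 = 9/4 = 2.25 bits/symbol.

2.25 bits/symbol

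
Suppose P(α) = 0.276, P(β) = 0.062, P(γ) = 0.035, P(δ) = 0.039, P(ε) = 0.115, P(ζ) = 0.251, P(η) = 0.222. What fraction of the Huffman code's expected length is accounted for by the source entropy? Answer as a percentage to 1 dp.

99.7%

Entropy H = −Σ p log₂ p ≈ 2.4546 bits.
Huffman merges: 7/200+39/1000→37/500; 31/500+37/500→17/125; 23/200+17/125→251/1000; 111/500+251/1000→473/1000; 251/1000+69/250→527/1000; 473/1000+527/1000→1. L = 2461/1000 ≈ 2.4610.
Efficiency = H/L = 2.4546/2.4610 = 99.7%.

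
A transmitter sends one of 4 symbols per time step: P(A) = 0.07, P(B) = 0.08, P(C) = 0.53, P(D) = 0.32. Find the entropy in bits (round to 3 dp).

H = −Σ pᵢ log₂ pᵢ.
−0.07·log₂(0.07) = 0.2686
−0.08·log₂(0.08) = 0.2915
−0.53·log₂(0.53) = 0.4854
−0.32·log₂(0.32) = 0.5260
Sum ≈ 1.5715 → 1.572 bits.

1.572 bits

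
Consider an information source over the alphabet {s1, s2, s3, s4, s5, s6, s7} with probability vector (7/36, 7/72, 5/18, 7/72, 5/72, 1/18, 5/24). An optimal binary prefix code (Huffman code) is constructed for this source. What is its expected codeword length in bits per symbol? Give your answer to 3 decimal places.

Repeatedly combine the two least-probable nodes; the expected code length is the sum of the merged weights.
merge 1/18 + 5/72 → 1/8
merge 7/72 + 7/72 → 7/36
merge 1/8 + 7/36 → 23/72
merge 7/36 + 5/24 → 29/72
merge 5/18 + 23/72 → 43/72
merge 29/72 + 43/72 → 1
L = 1/8 + 7/36 + 23/72 + 29/72 + 43/72 + 1 = 95/36 ≈ 2.639 bits/symbol.

2.639 bits/symbol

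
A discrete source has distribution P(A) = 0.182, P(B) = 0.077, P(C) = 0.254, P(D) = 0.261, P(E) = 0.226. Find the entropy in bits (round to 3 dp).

2.225 bits

H = −Σ pᵢ log₂ pᵢ.
−0.182·log₂(0.182) = 0.4474
−0.077·log₂(0.077) = 0.2848
−0.254·log₂(0.254) = 0.5022
−0.261·log₂(0.261) = 0.5058
−0.226·log₂(0.226) = 0.4849
Sum ≈ 2.2251 → 2.225 bits.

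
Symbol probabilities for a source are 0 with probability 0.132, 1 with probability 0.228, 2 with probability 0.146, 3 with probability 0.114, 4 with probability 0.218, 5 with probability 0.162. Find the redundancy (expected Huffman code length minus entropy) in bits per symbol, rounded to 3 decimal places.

Entropy H = −Σ p log₂ p ≈ 2.5388 bits.
Huffman merges: 57/500+33/250→123/500; 73/500+81/500→77/250; 109/500+57/250→223/500; 123/500+77/250→277/500; 223/500+277/500→1. L = 1277/500 ≈ 2.5540.
L − H = 2.5540 − 2.5388 = 0.015 bits.

0.015 bits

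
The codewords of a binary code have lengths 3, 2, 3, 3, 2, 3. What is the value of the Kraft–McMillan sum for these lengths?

1

With common denominator 2^3 = 8: Σ 2^(−ℓᵢ) = 1/8 + 2/8 + 1/8 + 1/8 + 2/8 + 1/8 = 8/8 = 1.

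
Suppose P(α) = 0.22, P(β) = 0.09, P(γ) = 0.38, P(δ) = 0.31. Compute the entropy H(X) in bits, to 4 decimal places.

1.8475 bits

H = −Σ pᵢ log₂ pᵢ.
−0.22·log₂(0.22) = 0.4806
−0.09·log₂(0.09) = 0.3127
−0.38·log₂(0.38) = 0.5305
−0.31·log₂(0.31) = 0.5238
Sum ≈ 1.8475 → 1.8475 bits.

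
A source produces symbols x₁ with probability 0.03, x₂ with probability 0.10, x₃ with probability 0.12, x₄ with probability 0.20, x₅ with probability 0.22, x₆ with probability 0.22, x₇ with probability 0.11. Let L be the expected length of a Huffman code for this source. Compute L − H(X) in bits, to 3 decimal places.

Entropy H = −Σ p log₂ p ≈ 2.6268 bits.
Huffman merges: 3/100+1/10→13/100; 11/100+3/25→23/100; 13/100+1/5→33/100; 11/50+11/50→11/25; 23/100+33/100→14/25; 11/25+14/25→1. L = 269/100 ≈ 2.6900.
L − H = 2.6900 − 2.6268 = 0.063 bits.

0.063 bits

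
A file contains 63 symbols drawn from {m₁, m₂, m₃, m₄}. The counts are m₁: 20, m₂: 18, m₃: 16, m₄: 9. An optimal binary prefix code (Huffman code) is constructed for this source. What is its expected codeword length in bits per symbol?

2 bits/symbol

Probabilities are the counts divided by 63.
Repeatedly combine the two least-probable nodes; the expected code length is the sum of the merged weights.
merge 1/7 + 16/63 → 25/63
merge 2/7 + 20/63 → 38/63
merge 25/63 + 38/63 → 1
L = 25/63 + 38/63 + 1 = 2 bits/symbol.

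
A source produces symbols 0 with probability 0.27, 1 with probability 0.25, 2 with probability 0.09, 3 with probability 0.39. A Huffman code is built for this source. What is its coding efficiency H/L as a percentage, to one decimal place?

Entropy H = −Σ p log₂ p ≈ 1.8525 bits.
Huffman merges: 9/100+1/4→17/50; 27/100+17/50→61/100; 39/100+61/100→1. L = 39/20 ≈ 1.9500.
Efficiency = H/L = 1.8525/1.9500 = 95.0%.

95.0%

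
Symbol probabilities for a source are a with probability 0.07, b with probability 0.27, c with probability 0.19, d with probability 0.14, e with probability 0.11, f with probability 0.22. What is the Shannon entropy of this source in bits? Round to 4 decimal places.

2.4618 bits

H = −Σ pᵢ log₂ pᵢ.
−0.07·log₂(0.07) = 0.2686
−0.27·log₂(0.27) = 0.5100
−0.19·log₂(0.19) = 0.4552
−0.14·log₂(0.14) = 0.3971
−0.11·log₂(0.11) = 0.3503
−0.22·log₂(0.22) = 0.4806
Sum ≈ 2.4618 → 2.4618 bits.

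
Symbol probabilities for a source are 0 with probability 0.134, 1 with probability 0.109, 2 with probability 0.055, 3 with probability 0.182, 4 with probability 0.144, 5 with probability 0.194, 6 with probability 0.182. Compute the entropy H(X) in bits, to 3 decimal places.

2.724 bits

H = −Σ pᵢ log₂ pᵢ.
−0.134·log₂(0.134) = 0.3886
−0.109·log₂(0.109) = 0.3485
−0.055·log₂(0.055) = 0.2301
−0.182·log₂(0.182) = 0.4474
−0.144·log₂(0.144) = 0.4026
−0.194·log₂(0.194) = 0.4590
−0.182·log₂(0.182) = 0.4474
Sum ≈ 2.7235 → 2.724 bits.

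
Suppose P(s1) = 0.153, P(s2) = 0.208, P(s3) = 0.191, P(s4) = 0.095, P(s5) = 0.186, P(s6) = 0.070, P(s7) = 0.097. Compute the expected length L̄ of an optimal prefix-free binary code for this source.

2.766 bits/symbol

Repeatedly combine the two least-probable nodes; the expected code length is the sum of the merged weights.
merge 7/100 + 19/200 → 33/200
merge 97/1000 + 153/1000 → 1/4
merge 33/200 + 93/500 → 351/1000
merge 191/1000 + 26/125 → 399/1000
merge 1/4 + 351/1000 → 601/1000
merge 399/1000 + 601/1000 → 1
L = 33/200 + 1/4 + 351/1000 + 399/1000 + 601/1000 + 1 = 1383/500 = 2.766 bits/symbol.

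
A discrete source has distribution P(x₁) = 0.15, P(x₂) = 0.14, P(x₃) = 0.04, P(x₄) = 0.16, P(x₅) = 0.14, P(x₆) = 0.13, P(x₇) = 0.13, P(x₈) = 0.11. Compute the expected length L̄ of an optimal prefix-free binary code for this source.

2.99 bits/symbol

Repeatedly combine the two least-probable nodes; the expected code length is the sum of the merged weights.
merge 1/25 + 11/100 → 3/20
merge 13/100 + 13/100 → 13/50
merge 7/50 + 7/50 → 7/25
merge 3/20 + 3/20 → 3/10
merge 4/25 + 13/50 → 21/50
merge 7/25 + 3/10 → 29/50
merge 21/50 + 29/50 → 1
L = 3/20 + 13/50 + 7/25 + 3/10 + 21/50 + 29/50 + 1 = 299/100 = 2.99 bits/symbol.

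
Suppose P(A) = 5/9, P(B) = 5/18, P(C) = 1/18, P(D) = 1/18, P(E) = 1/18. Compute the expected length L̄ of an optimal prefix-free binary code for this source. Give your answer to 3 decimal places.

Repeatedly combine the two least-probable nodes; the expected code length is the sum of the merged weights.
merge 1/18 + 1/18 → 1/9
merge 1/18 + 1/9 → 1/6
merge 1/6 + 5/18 → 4/9
merge 4/9 + 5/9 → 1
L = 1/9 + 1/6 + 4/9 + 1 = 31/18 ≈ 1.722 bits/symbol.

1.722 bits/symbol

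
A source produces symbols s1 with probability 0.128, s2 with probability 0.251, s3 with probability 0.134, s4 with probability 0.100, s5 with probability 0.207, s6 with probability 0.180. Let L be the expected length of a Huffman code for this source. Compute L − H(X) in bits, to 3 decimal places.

0.025 bits

Entropy H = −Σ p log₂ p ≈ 2.5166 bits.
Huffman merges: 1/10+16/125→57/250; 67/500+9/50→157/500; 207/1000+57/250→87/200; 251/1000+157/500→113/200; 87/200+113/200→1. L = 1271/500 ≈ 2.5420.
L − H = 2.5420 − 2.5166 = 0.025 bits.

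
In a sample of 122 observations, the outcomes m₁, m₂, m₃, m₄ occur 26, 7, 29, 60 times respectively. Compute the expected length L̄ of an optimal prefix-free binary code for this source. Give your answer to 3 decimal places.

Probabilities are the counts divided by 122.
Repeatedly combine the two least-probable nodes; the expected code length is the sum of the merged weights.
merge 7/122 + 13/61 → 33/122
merge 29/122 + 33/122 → 31/61
merge 30/61 + 31/61 → 1
L = 33/122 + 31/61 + 1 = 217/122 ≈ 1.779 bits/symbol.

1.779 bits/symbol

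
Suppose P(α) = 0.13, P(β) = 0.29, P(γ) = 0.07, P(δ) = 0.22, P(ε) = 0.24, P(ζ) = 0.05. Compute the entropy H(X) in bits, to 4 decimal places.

H = −Σ pᵢ log₂ pᵢ.
−0.13·log₂(0.13) = 0.3826
−0.29·log₂(0.29) = 0.5179
−0.07·log₂(0.07) = 0.2686
−0.22·log₂(0.22) = 0.4806
−0.24·log₂(0.24) = 0.4941
−0.05·log₂(0.05) = 0.2161
Sum ≈ 2.3599 → 2.3599 bits.

2.3599 bits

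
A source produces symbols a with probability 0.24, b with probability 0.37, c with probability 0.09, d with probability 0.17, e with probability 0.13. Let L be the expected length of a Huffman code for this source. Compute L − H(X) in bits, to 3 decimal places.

0.065 bits

Entropy H = −Σ p log₂ p ≈ 2.1547 bits.
Huffman merges: 9/100+13/100→11/50; 17/100+11/50→39/100; 6/25+37/100→61/100; 39/100+61/100→1. L = 111/50 ≈ 2.2200.
L − H = 2.2200 − 2.1547 = 0.065 bits.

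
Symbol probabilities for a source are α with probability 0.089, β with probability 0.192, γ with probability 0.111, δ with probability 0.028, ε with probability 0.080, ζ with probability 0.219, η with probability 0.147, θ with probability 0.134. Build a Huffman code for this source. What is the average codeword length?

2.889 bits/symbol

Repeatedly combine the two least-probable nodes; the expected code length is the sum of the merged weights.
merge 7/250 + 2/25 → 27/250
merge 89/1000 + 27/250 → 197/1000
merge 111/1000 + 67/500 → 49/200
merge 147/1000 + 24/125 → 339/1000
merge 197/1000 + 219/1000 → 52/125
merge 49/200 + 339/1000 → 73/125
merge 52/125 + 73/125 → 1
L = 27/250 + 197/1000 + 49/200 + 339/1000 + 52/125 + 73/125 + 1 = 2889/1000 = 2.889 bits/symbol.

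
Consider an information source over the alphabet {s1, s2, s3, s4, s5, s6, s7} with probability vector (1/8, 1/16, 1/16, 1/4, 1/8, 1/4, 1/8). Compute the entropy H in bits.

2.625 bits

Each probability is a power of 1/2, so log₂(1/p) is an integer.
H = Σ p·log₂(1/p) = 1/8·3 + 1/16·4 + 1/16·4 + 1/4·2 + 1/8·3 + 1/4·2 + 1/8·3 = 2.625 bits.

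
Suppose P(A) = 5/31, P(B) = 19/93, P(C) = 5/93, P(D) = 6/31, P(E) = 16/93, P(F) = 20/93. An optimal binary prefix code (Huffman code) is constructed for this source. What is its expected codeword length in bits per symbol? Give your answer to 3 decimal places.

Repeatedly combine the two least-probable nodes; the expected code length is the sum of the merged weights.
merge 5/93 + 5/31 → 20/93
merge 16/93 + 6/31 → 34/93
merge 19/93 + 20/93 → 13/31
merge 20/93 + 34/93 → 18/31
merge 13/31 + 18/31 → 1
L = 20/93 + 34/93 + 13/31 + 18/31 + 1 = 80/31 ≈ 2.581 bits/symbol.

2.581 bits/symbol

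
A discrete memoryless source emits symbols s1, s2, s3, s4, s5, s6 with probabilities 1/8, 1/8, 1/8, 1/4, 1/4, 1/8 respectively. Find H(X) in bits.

Each probability is a power of 1/2, so log₂(1/p) is an integer.
H = Σ p·log₂(1/p) = 1/8·3 + 1/8·3 + 1/8·3 + 1/4·2 + 1/4·2 + 1/8·3 = 2.5 bits.

2.5 bits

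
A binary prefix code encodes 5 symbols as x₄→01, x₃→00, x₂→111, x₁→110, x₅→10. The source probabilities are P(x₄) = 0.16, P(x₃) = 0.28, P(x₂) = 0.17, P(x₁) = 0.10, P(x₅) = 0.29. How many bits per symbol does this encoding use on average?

2.27 bits/symbol

L̄ = Σ pᵢ·ℓᵢ = 0.16·2 + 0.28·2 + 0.17·3 + 0.10·3 + 0.29·2 = 2.27 bits/symbol.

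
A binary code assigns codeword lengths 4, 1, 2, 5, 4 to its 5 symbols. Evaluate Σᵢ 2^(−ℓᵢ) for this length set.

With common denominator 2^5 = 32: Σ 2^(−ℓᵢ) = 2/32 + 16/32 + 8/32 + 1/32 + 2/32 = 29/32 = 0.90625.

0.90625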